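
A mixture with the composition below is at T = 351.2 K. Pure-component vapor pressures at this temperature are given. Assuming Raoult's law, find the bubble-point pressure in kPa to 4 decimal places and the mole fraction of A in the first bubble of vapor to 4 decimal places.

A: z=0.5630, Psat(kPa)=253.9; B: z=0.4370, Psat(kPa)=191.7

At the bubble point ψ → 0, so ΣzᵢKᵢ = 1 with Kᵢ = Pᵢˢᵃᵗ/P ⇒ P = ΣzᵢPᵢˢᵃᵗ.
P = 0.5630·253.9 + 0.4370·191.7 = 226.7186 kPa
yᵢ = zᵢPᵢˢᵃᵗ/P ⇒ y_A = 0.5630·253.9/226.7186 = 0.6305

Pbub = 226.7186 kPa, y_A = 0.6305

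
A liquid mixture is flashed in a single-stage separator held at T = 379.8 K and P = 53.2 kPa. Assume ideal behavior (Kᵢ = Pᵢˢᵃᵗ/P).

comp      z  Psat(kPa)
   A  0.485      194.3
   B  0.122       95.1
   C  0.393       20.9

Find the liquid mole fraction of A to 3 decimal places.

Raoult's law: Kᵢ = Pᵢˢᵃᵗ/P = Pᵢˢᵃᵗ/53.2.
  K_A = 194.3/53.2 = 3.65226, K_B = 95.1/53.2 = 1.78759, K_C = 20.9/53.2 = 0.39286
Let ψ = V/F and solve Σ zᵢ(Kᵢ−1)/(1+ψ(Kᵢ−1)) = 0.
g(0) = ΣzᵢKᵢ − 1 = 1.144 and g(1) = 1 − Σzᵢ/Kᵢ = -0.201, so a root lies in (0, 1).
Iterate (Newton) starting at ψ = 0.48:
  ψ = 0.480: g = 0.2989, g' = -0.989 → ψ = 0.782
  ψ = 0.782: g = 0.0233, g' = -0.915 → ψ = 0.808
Converged at ψ = 0.808.
Compositions from xᵢ = zᵢ/(1+ψ(Kᵢ−1)), yᵢ = Kᵢxᵢ:
  A: x = 0.154, y = 0.564
  B: x = 0.075, y = 0.133
  C: x = 0.771, y = 0.303

x_A = 0.154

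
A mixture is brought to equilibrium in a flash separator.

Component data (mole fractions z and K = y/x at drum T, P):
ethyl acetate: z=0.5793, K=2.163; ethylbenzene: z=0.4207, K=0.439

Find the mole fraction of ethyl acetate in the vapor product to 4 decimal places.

y_ethyl acetate = 0.7039

Material balance + equilibrium reduce to Σ zᵢ(Kᵢ−1)/(1+β(Kᵢ−1)) = 0.
g(0) = ΣzᵢKᵢ − 1 = 0.4377 and g(1) = 1 − Σzᵢ/Kᵢ = -0.2261, so a root lies in (0, 1).
Binary case is linear: z₁(K₁−1)(1+β(K₂−1)) + z₂(K₂−1)(1+β(K₁−1)) = 0
⇒ β = [z₁(K₁−1)+z₂(K₂−1)] / [−(K₁−1)(K₂−1)] = 0.43771/0.65244 = 0.6709
Compositions from xᵢ = zᵢ/(1+β(Kᵢ−1)), yᵢ = Kᵢxᵢ:
  ethyl acetate: x = 0.3254, y = 0.7039
  ethylbenzene: x = 0.6746, y = 0.2961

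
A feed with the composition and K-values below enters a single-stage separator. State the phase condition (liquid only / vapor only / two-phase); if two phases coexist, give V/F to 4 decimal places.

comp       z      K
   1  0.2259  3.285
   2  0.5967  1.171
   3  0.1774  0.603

ΣzᵢKᵢ = 1.5478; Σzᵢ/Kᵢ = 0.8725.
Since Σzᵢ/Kᵢ < 1 the mixture is above its dew point — single vapor phase.

vapor only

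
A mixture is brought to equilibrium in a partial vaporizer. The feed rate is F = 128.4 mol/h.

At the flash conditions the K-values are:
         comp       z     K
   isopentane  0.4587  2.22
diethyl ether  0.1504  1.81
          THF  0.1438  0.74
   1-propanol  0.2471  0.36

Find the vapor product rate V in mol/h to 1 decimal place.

V = 99.9 mol/h

Let β = V/F and solve Σ zᵢ(Kᵢ−1)/(1+β(Kᵢ−1)) = 0.
Feasibility: ΣzᵢKᵢ = 1.4859, Σzᵢ/Kᵢ = 1.1704 — both > 1, two phases present.
Iterate (Newton) starting at β = 0.36:
  β = 0.3600: g = 0.23642, g' = -0.5715 → β = 0.7737
  β = 0.7737: g = 0.00271, g' = -0.6303 → β = 0.7780
Converged at β = 0.7780.
Then V = β·F = 0.7780·128.4 = 99.9 mol/h and L = F − V = 28.5 mol/h.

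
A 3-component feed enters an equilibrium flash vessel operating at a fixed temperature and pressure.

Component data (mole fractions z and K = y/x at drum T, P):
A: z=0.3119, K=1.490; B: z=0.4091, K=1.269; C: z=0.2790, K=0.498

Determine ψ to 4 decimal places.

Iterate (Newton) starting at ψ = 0.33:
  ψ = 0.3300: g = 0.06477, g' = -0.1815 → ψ = 0.6869
  ψ = 0.6869: g = -0.00654, g' = -0.2268 → ψ = 0.6581
  ψ = 0.6581: g = -0.00009, g' = -0.2210 → ψ = 0.6577
Converged at ψ = 0.6577.

ψ = 0.6577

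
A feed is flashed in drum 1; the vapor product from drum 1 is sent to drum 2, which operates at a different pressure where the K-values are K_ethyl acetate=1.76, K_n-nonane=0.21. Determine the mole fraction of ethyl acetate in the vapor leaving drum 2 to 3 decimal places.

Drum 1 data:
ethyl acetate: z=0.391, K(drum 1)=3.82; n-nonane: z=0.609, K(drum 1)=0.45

y_ethyl acetate (drum 2) = 0.897

Drum 1:
Let ψ₁ = V/F and solve Σ zᵢ(Kᵢ−1)/(1+ψ₁(Kᵢ−1)) = 0.
g(0) = ΣzᵢKᵢ − 1 = 0.768 and g(1) = 1 − Σzᵢ/Kᵢ = -0.456, so a root lies in (0, 1).
Binary case is linear: z₁(K₁−1)(1+ψ₁(K₂−1)) + z₂(K₂−1)(1+ψ₁(K₁−1)) = 0
⇒ ψ₁ = [z₁(K₁−1)+z₂(K₂−1)] / [−(K₁−1)(K₂−1)] = 0.7677/1.5510 = 0.495
Drum-1 compositions:
  ethyl acetate: x = 0.163, y = 0.623
  n-nonane: x = 0.837, y = 0.377
Drum-2 feed = drum-1 vapor: z₂ = (0.6234, 0.3766).
Drum 2:
Rachford–Rice: g(ψ₂) = Σ zᵢ(Kᵢ−1)/(1+ψ₂(Kᵢ−1)) = 0.
g(0) = ΣzᵢKᵢ − 1 = 0.176 and g(1) = 1 − Σzᵢ/Kᵢ = -1.147, so a root lies in (0, 1).
Newton iteration, ψ₂⁰ = 0.5:
  ψ₂ = 0.500: g = -0.1484, g' = -0.831 → ψ₂ = 0.322
  ψ₂ = 0.322: g = -0.0180, g' = -0.655 → ψ₂ = 0.294
Converged at ψ₂ = 0.294.
  ethyl acetate: x = 0.510, y = 0.897
  n-nonane: x = 0.490, y = 0.103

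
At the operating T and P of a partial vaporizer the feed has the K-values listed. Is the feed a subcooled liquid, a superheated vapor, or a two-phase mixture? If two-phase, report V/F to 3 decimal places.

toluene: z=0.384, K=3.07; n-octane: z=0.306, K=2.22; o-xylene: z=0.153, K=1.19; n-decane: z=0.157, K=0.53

ΣzᵢKᵢ = 2.123; Σzᵢ/Kᵢ = 0.688.
Since Σzᵢ/Kᵢ < 1 the mixture is above its dew point — single vapor phase.

superheated vapor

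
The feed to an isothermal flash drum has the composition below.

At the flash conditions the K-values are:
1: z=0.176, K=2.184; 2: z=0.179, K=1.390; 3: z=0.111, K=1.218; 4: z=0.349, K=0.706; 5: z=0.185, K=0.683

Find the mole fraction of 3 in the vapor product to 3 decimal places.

Iterate (Newton) starting at ψ = 0.31:
  ψ = 0.310: g = 0.0594, g' = -0.218 → ψ = 0.583
  ψ = 0.583: g = 0.0058, g' = -0.180 → ψ = 0.615
  ψ = 0.615: g = 0.0000, g' = -0.178 → ψ = 0.616
Converged at ψ = 0.616.
Compositions from xᵢ = zᵢ/(1+ψ(Kᵢ−1)), yᵢ = Kᵢxᵢ:
  1: x = 0.102, y = 0.222
  2: x = 0.144, y = 0.201
  3: x = 0.098, y = 0.119
  4: x = 0.426, y = 0.301
  5: x = 0.230, y = 0.157

y_3 = 0.119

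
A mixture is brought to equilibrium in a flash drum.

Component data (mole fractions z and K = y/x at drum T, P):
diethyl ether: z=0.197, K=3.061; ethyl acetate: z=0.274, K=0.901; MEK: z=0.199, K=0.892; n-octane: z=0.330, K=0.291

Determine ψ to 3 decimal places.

Iterate (Newton) starting at ψ = 0.59:
  ψ = 0.590: g = -0.2708, g' = -0.666 → ψ = 0.184
  ψ = 0.184: g = -0.0240, g' = -0.665 → ψ = 0.148
Converged at ψ = 0.148.

ψ = 0.148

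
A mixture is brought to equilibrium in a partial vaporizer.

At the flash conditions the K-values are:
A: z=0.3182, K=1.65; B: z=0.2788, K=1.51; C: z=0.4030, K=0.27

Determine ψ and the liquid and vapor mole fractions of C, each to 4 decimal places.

Material balance + equilibrium reduce to Σ zᵢ(Kᵢ−1)/(1+ψ(Kᵢ−1)) = 0.
Check two-phase: ΣzᵢKᵢ = 1.0548 > 1 and Σzᵢ/Kᵢ = 1.8701 > 1, so g(0) = 0.0548 > 0 and g(1) = -0.8701 < 0.
Iterate (Newton) starting at ψ = 0.46:
  ψ = 0.4600: g = -0.16853, g' = -0.6141 → ψ = 0.1855
  ψ = 0.1855: g = -0.02581, g' = -0.4549 → ψ = 0.1288
  ψ = 0.1288: g = -0.00045, g' = -0.4400 → ψ = 0.1278
Converged at ψ = 0.1278.
Compositions from xᵢ = zᵢ/(1+ψ(Kᵢ−1)), yᵢ = Kᵢxᵢ:
  A: x = 0.2938, y = 0.4848
  B: x = 0.2617, y = 0.3952
  C: x = 0.4445, y = 0.1200

ψ = 0.1278, x_C = 0.4445, y_C = 0.1200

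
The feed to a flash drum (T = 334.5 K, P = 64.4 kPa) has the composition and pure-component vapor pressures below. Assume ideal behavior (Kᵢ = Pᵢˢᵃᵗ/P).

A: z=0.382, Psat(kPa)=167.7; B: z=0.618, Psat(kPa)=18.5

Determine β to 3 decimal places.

β = 0.151

Raoult's law: Kᵢ = Pᵢˢᵃᵗ/P = Pᵢˢᵃᵗ/64.4.
  K_A = 167.7/64.4 = 2.60404, K_B = 18.5/64.4 = 0.28727
Material balance + equilibrium reduce to Σ zᵢ(Kᵢ−1)/(1+β(Kᵢ−1)) = 0.
Check two-phase: ΣzᵢKᵢ = 1.172 > 1 and Σzᵢ/Kᵢ = 2.298 > 1, so g(0) = 0.172 > 0 and g(1) = -1.298 < 0.
Binary case is linear: z₁(K₁−1)(1+β(K₂−1)) + z₂(K₂−1)(1+β(K₁−1)) = 0
⇒ β = [z₁(K₁−1)+z₂(K₂−1)] / [−(K₁−1)(K₂−1)] = 0.1723/1.1433 = 0.151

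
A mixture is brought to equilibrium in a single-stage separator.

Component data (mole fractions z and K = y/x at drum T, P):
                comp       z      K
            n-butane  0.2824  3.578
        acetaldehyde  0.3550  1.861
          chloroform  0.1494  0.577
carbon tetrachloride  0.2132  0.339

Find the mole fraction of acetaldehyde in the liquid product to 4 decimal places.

x_acetaldehyde = 0.2070

Material balance + equilibrium reduce to Σ zᵢ(Kᵢ−1)/(1+ψ(Kᵢ−1)) = 0.
Feasibility: ΣzᵢKᵢ = 1.8296, Σzᵢ/Kᵢ = 1.1575 — both > 1, two phases present.
Newton iteration, ψ⁰ = 0.5:
  ψ = 0.5000: g = 0.24108, g' = -0.7376 → ψ = 0.8268
  ψ = 0.8268: g = 0.00306, g' = -0.7974 → ψ = 0.8307
Converged at ψ = 0.8307.
Compositions from xᵢ = zᵢ/(1+ψ(Kᵢ−1)), yᵢ = Kᵢxᵢ:
  n-butane: x = 0.0899, y = 0.3216
  acetaldehyde: x = 0.2070, y = 0.3852
  chloroform: x = 0.2303, y = 0.1329
  carbon tetrachloride: x = 0.4728, y = 0.1603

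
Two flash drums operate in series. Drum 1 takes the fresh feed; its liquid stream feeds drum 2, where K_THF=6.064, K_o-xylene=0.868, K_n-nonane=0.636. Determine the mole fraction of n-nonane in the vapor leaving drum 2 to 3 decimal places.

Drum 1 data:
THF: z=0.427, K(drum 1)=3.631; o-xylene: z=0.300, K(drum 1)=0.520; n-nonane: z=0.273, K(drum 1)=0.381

y_n-nonane (drum 2) = 0.326

Drum 1:
Iterate (Newton) starting at ψ₁ = 0.5:
  ψ₁ = 0.500: g = 0.0510, g' = -0.890 → ψ₁ = 0.557
  ψ₁ = 0.557: g = 0.0010, g' = -0.859 → ψ₁ = 0.558
Converged at ψ₁ = 0.558.
Drum-1 compositions:
  THF: x = 0.173, y = 0.628
  o-xylene: x = 0.410, y = 0.213
  n-nonane: x = 0.417, y = 0.159
Drum-2 feed = drum-1 liquid: z₂ = (0.1729, 0.4099, 0.4172).
Drum 2:
Material balance + equilibrium reduce to Σ zᵢ(Kᵢ−1)/(1+ψ₂(Kᵢ−1)) = 0.
Feasibility: ΣzᵢKᵢ = 1.670, Σzᵢ/Kᵢ = 1.157 — both > 1, two phases present.
Iterate (Newton) starting at ψ₂ = 0.5:
  ψ₂ = 0.500: g = 0.0044, g' = -0.446 → ψ₂ = 0.510
Converged at ψ₂ = 0.510.
  THF: x = 0.048, y = 0.293
  o-xylene: x = 0.439, y = 0.381
  n-nonane: x = 0.512, y = 0.326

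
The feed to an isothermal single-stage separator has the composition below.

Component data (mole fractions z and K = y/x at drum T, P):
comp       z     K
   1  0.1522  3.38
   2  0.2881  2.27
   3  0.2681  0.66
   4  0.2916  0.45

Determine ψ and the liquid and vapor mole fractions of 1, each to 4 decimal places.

Material balance + equilibrium reduce to Σ zᵢ(Kᵢ−1)/(1+ψ(Kᵢ−1)) = 0.
Feasibility: ΣzᵢKᵢ = 1.4766, Σzᵢ/Kᵢ = 1.2262 — both > 1, two phases present.
Iterate (Newton) starting at ψ = 0.5:
  ψ = 0.5000: g = 0.05815, g' = -0.5664 → ψ = 0.6027
  ψ = 0.6027: g = 0.00151, g' = -0.5410 → ψ = 0.6055
Converged at ψ = 0.6055.
Compositions from xᵢ = zᵢ/(1+ψ(Kᵢ−1)), yᵢ = Kᵢxᵢ:
  1: x = 0.0624, y = 0.2107
  2: x = 0.1629, y = 0.3697
  3: x = 0.3376, y = 0.2228
  4: x = 0.4372, y = 0.1967

ψ = 0.6055, x_1 = 0.0624, y_1 = 0.2107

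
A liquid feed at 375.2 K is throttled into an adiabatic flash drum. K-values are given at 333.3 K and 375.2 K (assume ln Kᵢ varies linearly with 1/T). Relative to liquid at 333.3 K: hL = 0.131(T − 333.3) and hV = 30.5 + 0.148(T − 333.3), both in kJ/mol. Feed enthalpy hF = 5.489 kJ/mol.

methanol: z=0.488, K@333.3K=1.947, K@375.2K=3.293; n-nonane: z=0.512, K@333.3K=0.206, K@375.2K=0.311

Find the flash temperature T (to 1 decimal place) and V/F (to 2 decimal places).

T = 338.6 K, V/F = 0.16

Adiabatic flash: solve Rachford–Rice at each trial T, then check hF = ψ·hV(T) + (1−ψ)·hL(T).
  T = 333.3 K: K = (1.947, 0.206), RR gives ψ = 0.074, H_out = 2.256 kJ/mol
  T = 375.2 K: K = (3.293, 0.311), RR gives ψ = 0.485, H_out = 20.626 kJ/mol
  T = 354.2 K: K = (2.570, 0.256), RR gives ψ = 0.330, H_out = 12.917 kJ/mol
  T = 343.8 K: K = (2.248, 0.231), RR gives ψ = 0.224, H_out = 8.246 kJ/mol
  T = 338.6 K: K = (2.096, 0.218), RR gives ψ = 0.157, H_out = 5.497 kJ/mol
  T = 336.0 K: K = (2.022, 0.212), RR gives ψ = 0.118, H_out = 3.973 kJ/mol
  T = 337.3 K: K = (2.059, 0.215), RR gives ψ = 0.138, H_out = 4.749 kJ/mol
Linear interpolation between T = 337.3 (H_out = 4.749) and T = 338.6 (H_out = 5.497) on hF = 5.489 gives T ≈ 338.6 K, at which ψ = 0.16.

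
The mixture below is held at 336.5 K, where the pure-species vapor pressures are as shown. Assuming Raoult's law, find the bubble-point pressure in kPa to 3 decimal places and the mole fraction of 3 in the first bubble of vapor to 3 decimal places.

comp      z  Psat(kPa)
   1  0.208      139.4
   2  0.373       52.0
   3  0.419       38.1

At the bubble point ψ → 0, so ΣzᵢKᵢ = 1 with Kᵢ = Pᵢˢᵃᵗ/P ⇒ P = ΣzᵢPᵢˢᵃᵗ.
P = 0.208·139.4 + 0.373·52.0 + 0.419·38.1 = 64.355 kPa
yᵢ = zᵢPᵢˢᵃᵗ/P ⇒ y_3 = 0.419·38.1/64.355 = 0.248

Pbub = 64.355 kPa, y_3 = 0.248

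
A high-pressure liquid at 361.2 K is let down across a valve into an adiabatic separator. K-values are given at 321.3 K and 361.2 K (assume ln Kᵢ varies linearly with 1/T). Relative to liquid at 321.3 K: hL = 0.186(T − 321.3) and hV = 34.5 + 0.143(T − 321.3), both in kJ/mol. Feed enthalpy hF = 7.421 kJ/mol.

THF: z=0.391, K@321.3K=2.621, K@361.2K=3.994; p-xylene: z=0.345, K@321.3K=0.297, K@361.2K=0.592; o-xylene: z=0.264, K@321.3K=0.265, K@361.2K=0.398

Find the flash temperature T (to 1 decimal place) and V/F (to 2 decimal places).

Adiabatic flash: solve Rachford–Rice at each trial T, then check hF = ψ·hV(T) + (1−ψ)·hL(T).
  T = 321.3 K: K = (2.621, 0.297, 0.265), RR gives ψ = 0.170, H_out = 5.854 kJ/mol
  T = 361.2 K: K = (3.994, 0.592, 0.398), RR gives ψ = 0.579, H_out = 26.403 kJ/mol
  T = 341.2 K: K = (3.274, 0.427, 0.328), RR gives ψ = 0.366, H_out = 16.026 kJ/mol
  T = 331.2 K: K = (2.937, 0.358, 0.296), RR gives ψ = 0.270, H_out = 11.037 kJ/mol
  T = 326.2 K: K = (2.776, 0.326, 0.280), RR gives ψ = 0.220, H_out = 8.471 kJ/mol
  T = 323.8 K: K = (2.699, 0.312, 0.273), RR gives ψ = 0.196, H_out = 7.205 kJ/mol
Linear interpolation between T = 323.8 (H_out = 7.205) and T = 326.2 (H_out = 8.471) on hF = 7.421 gives T ≈ 324.2 K, at which ψ = 0.20.

T = 324.2 K, V/F = 0.20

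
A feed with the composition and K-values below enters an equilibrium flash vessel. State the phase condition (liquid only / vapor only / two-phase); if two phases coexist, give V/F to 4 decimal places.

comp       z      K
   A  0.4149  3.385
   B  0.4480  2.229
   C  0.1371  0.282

ΣzᵢKᵢ = 2.4417; Σzᵢ/Kᵢ = 0.8097.
Since Σzᵢ/Kᵢ < 1 the mixture is above its dew point — single vapor phase.

vapor only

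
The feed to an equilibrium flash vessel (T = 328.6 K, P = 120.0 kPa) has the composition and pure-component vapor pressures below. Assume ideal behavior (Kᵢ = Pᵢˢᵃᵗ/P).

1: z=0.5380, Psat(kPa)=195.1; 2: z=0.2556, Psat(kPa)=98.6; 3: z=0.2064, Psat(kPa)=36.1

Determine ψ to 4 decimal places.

ψ = 0.4573

Raoult's law: Kᵢ = Pᵢˢᵃᵗ/P = Pᵢˢᵃᵗ/120.0.
  K_1 = 195.1/120.0 = 1.625833, K_2 = 98.6/120.0 = 0.821667, K_3 = 36.1/120.0 = 0.300833
Rachford–Rice: g(ψ) = Σ zᵢ(Kᵢ−1)/(1+ψ(Kᵢ−1)) = 0.
Feasibility: ΣzᵢKᵢ = 1.1468, Σzᵢ/Kᵢ = 1.3281 — both > 1, two phases present.
Iterate (Newton) starting at ψ = 0.57:
  ψ = 0.5700: g = -0.04249, g' = -0.4034 → ψ = 0.4647
  ψ = 0.4647: g = -0.00261, g' = -0.3575 → ψ = 0.4574
  ψ = 0.4574: g = -0.00001, g' = -0.3551 → ψ = 0.4573
Converged at ψ = 0.4573.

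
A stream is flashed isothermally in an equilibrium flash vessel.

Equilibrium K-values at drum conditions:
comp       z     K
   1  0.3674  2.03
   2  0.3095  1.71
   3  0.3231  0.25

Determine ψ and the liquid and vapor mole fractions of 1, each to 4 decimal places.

Newton–Raphson from ψ = 0.5:
  ψ = 0.5000: g = 0.02424, g' = -0.7201 → ψ = 0.5337
  ψ = 0.5337: g = -0.00048, g' = -0.7496 → ψ = 0.5330
Converged at ψ = 0.5330.
Compositions from xᵢ = zᵢ/(1+ψ(Kᵢ−1)), yᵢ = Kᵢxᵢ:
  1: x = 0.2372, y = 0.4815
  2: x = 0.2245, y = 0.3839
  3: x = 0.5383, y = 0.1346

ψ = 0.5330, x_1 = 0.2372, y_1 = 0.4815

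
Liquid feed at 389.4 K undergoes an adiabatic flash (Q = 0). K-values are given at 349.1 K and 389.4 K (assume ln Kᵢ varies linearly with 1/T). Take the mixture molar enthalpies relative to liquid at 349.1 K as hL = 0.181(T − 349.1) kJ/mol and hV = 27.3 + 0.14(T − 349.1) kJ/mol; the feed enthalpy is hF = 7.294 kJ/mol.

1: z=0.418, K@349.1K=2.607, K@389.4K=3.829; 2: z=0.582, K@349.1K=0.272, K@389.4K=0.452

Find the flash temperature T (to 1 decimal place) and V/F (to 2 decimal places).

Adiabatic flash: solve Rachford–Rice at each trial T, then check hF = ψ·hV(T) + (1−ψ)·hL(T).
  T = 349.1 K: K = (2.607, 0.272), RR gives ψ = 0.212, H_out = 5.788 kJ/mol
  T = 389.4 K: K = (3.829, 0.452), RR gives ψ = 0.557, H_out = 21.581 kJ/mol
  T = 369.2 K: K = (3.191, 0.355), RR gives ψ = 0.383, H_out = 13.772 kJ/mol
  T = 359.1 K: K = (2.891, 0.312), RR gives ψ = 0.300, H_out = 9.868 kJ/mol
  T = 354.1 K: K = (2.747, 0.292), RR gives ψ = 0.257, H_out = 7.866 kJ/mol
  T = 351.6 K: K = (2.677, 0.282), RR gives ψ = 0.235, H_out = 6.838 kJ/mol
  T = 352.9 K: K = (2.713, 0.287), RR gives ψ = 0.246, H_out = 7.376 kJ/mol
Linear interpolation between T = 351.6 (H_out = 6.838) and T = 352.9 (H_out = 7.376) on hF = 7.294 gives T ≈ 352.7 K, at which ψ = 0.24.

T = 352.7 K, V/F = 0.24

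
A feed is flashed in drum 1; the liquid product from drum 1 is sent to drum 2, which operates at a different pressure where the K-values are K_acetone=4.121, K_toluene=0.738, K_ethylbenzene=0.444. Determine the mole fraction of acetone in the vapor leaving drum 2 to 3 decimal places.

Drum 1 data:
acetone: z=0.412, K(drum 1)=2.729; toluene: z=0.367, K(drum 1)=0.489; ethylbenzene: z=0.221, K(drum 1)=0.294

Drum 1:
Newton–Raphson from ψ₁ = 0.5:
  ψ₁ = 0.500: g = -0.1110, g' = -0.790 → ψ₁ = 0.360
Converged at ψ₁ = 0.360.
Drum-1 compositions:
  acetone: x = 0.254, y = 0.693
  toluene: x = 0.450, y = 0.220
  ethylbenzene: x = 0.296, y = 0.087
Drum-2 feed = drum-1 liquid: z₂ = (0.2539, 0.4498, 0.2963).
Drum 2:
Newton iteration, ψ₂⁰ = 0.54:
  ψ₂ = 0.540: g = -0.0776, g' = -0.572 → ψ₂ = 0.404
  ψ₂ = 0.404: g = 0.0060, g' = -0.674 → ψ₂ = 0.413
Converged at ψ₂ = 0.413.
  acetone: x = 0.111, y = 0.457
  toluene: x = 0.504, y = 0.372
  ethylbenzene: x = 0.385, y = 0.171

y_acetone (drum 2) = 0.457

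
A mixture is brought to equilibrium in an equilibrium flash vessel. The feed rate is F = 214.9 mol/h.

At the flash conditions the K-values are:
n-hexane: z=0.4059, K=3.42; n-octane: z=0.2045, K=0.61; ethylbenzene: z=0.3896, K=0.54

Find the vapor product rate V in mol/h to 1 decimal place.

Rachford–Rice: g(ψ) = Σ zᵢ(Kᵢ−1)/(1+ψ(Kᵢ−1)) = 0.
Feasibility: ΣzᵢKᵢ = 1.7233, Σzᵢ/Kᵢ = 1.1754 — both > 1, two phases present.
Iterate (Newton) starting at ψ = 0.55:
  ψ = 0.5500: g = 0.07995, g' = -0.6356 → ψ = 0.6758
  ψ = 0.6758: g = 0.00437, g' = -0.5732 → ψ = 0.6834
Converged at ψ = 0.6834.
Then V = ψ·F = 0.6834·214.9 = 146.9 mol/h and L = F − V = 68.0 mol/h.

V = 146.9 mol/h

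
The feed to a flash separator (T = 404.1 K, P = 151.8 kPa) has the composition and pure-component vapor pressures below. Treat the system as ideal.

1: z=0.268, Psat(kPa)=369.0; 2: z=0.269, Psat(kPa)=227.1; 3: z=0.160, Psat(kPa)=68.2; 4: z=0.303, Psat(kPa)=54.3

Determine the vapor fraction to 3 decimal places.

Raoult's law: Kᵢ = Pᵢˢᵃᵗ/P = Pᵢˢᵃᵗ/151.8.
  K_1 = 369.0/151.8 = 2.43083, K_2 = 227.1/151.8 = 1.49605, K_3 = 68.2/151.8 = 0.44928, K_4 = 54.3/151.8 = 0.35771
Rachford–Rice: g(ψ) = Σ zᵢ(Kᵢ−1)/(1+ψ(Kᵢ−1)) = 0.
g(0) = ΣzᵢKᵢ − 1 = 0.234 and g(1) = 1 − Σzᵢ/Kᵢ = -0.493, so a root lies in (0, 1).
Newton–Raphson from ψ = 0.5:
  ψ = 0.500: g = -0.0778, g' = -0.593 → ψ = 0.369
  ψ = 0.369: g = -0.0017, g' = -0.573 → ψ = 0.366
Converged at ψ = 0.366.

ψ = 0.366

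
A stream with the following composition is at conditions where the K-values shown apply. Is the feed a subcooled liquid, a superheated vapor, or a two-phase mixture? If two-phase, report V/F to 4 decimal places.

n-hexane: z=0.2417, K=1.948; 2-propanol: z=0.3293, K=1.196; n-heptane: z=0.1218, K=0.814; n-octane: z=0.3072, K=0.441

two-phase, V/F = 0.3316

ΣzᵢKᵢ = 1.0993; Σzᵢ/Kᵢ = 1.2456.
Both exceed 1, so a two-phase solution exists.
Let ψ = V/F and solve Σ zᵢ(Kᵢ−1)/(1+ψ(Kᵢ−1)) = 0.
Newton–Raphson from ψ = 0.52:
  ψ = 0.5200: g = -0.05513, g' = -0.3038 → ψ = 0.3385
  ψ = 0.3385: g = -0.00200, g' = -0.2865 → ψ = 0.3316
Converged at ψ = 0.3316.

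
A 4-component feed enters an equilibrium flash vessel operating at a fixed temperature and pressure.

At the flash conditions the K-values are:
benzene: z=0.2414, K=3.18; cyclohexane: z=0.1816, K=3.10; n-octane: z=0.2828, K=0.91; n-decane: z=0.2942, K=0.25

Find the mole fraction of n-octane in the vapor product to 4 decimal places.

y_n-octane = 0.2711

Material balance + equilibrium reduce to Σ zᵢ(Kᵢ−1)/(1+V/F(Kᵢ−1)) = 0.
Feasibility: ΣzᵢKᵢ = 1.6615, Σzᵢ/Kᵢ = 1.6221 — both > 1, two phases present.
Newton iteration, V/F⁰ = 0.5:
  V/F = 0.5000: g = 0.05813, g' = -0.8794 → V/F = 0.5661
  V/F = 0.5661: g = -0.00050, g' = -0.8994 → V/F = 0.5656
Converged at V/F = 0.5656.
Compositions from xᵢ = zᵢ/(1+V/F(Kᵢ−1)), yᵢ = Kᵢxᵢ:
  benzene: x = 0.1081, y = 0.3438
  cyclohexane: x = 0.0830, y = 0.2573
  n-octane: x = 0.2980, y = 0.2711
  n-decane: x = 0.5109, y = 0.1277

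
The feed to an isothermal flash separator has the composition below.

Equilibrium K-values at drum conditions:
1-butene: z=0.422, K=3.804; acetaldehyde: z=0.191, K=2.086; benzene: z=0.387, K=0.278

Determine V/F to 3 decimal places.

V/F = 0.662

Material balance + equilibrium reduce to Σ zᵢ(Kᵢ−1)/(1+V/F(Kᵢ−1)) = 0.
g(0) = ΣzᵢKᵢ − 1 = 1.111 and g(1) = 1 − Σzᵢ/Kᵢ = -0.595, so a root lies in (0, 1).
Iterate (Newton) starting at V/F = 0.5:
  V/F = 0.500: g = 0.1898, g' = -1.164 → V/F = 0.663
  V/F = 0.663: g = -0.0016, g' = -1.224 → V/F = 0.662
Converged at V/F = 0.662.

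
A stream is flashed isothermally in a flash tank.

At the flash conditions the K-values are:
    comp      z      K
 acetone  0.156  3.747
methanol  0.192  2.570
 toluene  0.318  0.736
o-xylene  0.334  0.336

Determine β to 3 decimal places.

Let β = V/F and solve Σ zᵢ(Kᵢ−1)/(1+β(Kᵢ−1)) = 0.
Check two-phase: ΣzᵢKᵢ = 1.424 > 1 and Σzᵢ/Kᵢ = 1.542 > 1, so g(0) = 0.424 > 0 and g(1) = -0.542 < 0.
Newton iteration, β⁰ = 0.5:
  β = 0.500: g = -0.0793, g' = -0.717 → β = 0.389
  β = 0.389: g = 0.0014, g' = -0.752 → β = 0.391
Converged at β = 0.391.

β = 0.391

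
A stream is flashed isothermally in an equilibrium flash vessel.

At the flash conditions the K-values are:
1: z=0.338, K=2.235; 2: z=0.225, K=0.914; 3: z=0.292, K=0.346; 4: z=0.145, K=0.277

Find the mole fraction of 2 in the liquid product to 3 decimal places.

Newton–Raphson from ψ = 0.5:
  ψ = 0.500: g = -0.2101, g' = -0.661 → ψ = 0.182
  ψ = 0.182: g = -0.0163, g' = -0.607 → ψ = 0.155
Converged at ψ = 0.155.
Compositions from xᵢ = zᵢ/(1+ψ(Kᵢ−1)), yᵢ = Kᵢxᵢ:
  1: x = 0.284, y = 0.634
  2: x = 0.228, y = 0.208
  3: x = 0.325, y = 0.112
  4: x = 0.163, y = 0.045

x_2 = 0.228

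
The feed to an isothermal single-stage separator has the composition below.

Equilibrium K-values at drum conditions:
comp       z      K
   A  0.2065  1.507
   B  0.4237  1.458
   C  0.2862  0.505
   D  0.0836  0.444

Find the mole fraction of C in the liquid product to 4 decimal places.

Let ψ = V/F and solve Σ zᵢ(Kᵢ−1)/(1+ψ(Kᵢ−1)) = 0.
Feasibility: ΣzᵢKᵢ = 1.1106, Σzᵢ/Kᵢ = 1.1827 — both > 1, two phases present.
Iterate (Newton) starting at ψ = 0.5:
  ψ = 0.5000: g = -0.01122, g' = -0.2660 → ψ = 0.4578
  ψ = 0.4578: g = -0.00014, g' = -0.2595 → ψ = 0.4573
Converged at ψ = 0.4573.
Compositions from xᵢ = zᵢ/(1+ψ(Kᵢ−1)), yᵢ = Kᵢxᵢ:
  A: x = 0.1676, y = 0.2526
  B: x = 0.3503, y = 0.5108
  C: x = 0.3699, y = 0.1868
  D: x = 0.1121, y = 0.0498

x_C = 0.3699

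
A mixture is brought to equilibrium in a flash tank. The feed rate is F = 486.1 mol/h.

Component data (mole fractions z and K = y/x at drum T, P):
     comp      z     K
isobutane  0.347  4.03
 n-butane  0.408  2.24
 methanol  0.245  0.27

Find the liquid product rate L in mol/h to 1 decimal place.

Rachford–Rice: g(ψ) = Σ zᵢ(Kᵢ−1)/(1+ψ(Kᵢ−1)) = 0.
Check two-phase: ΣzᵢKᵢ = 2.378 > 1 and Σzᵢ/Kᵢ = 1.176 > 1, so g(0) = 1.378 > 0 and g(1) = -0.176 < 0.
Iterate (Newton) starting at ψ = 0.55:
  ψ = 0.550: g = 0.3963, g' = -1.034 → ψ = 0.933
  ψ = 0.933: g = -0.0517, g' = -1.637 → ψ = 0.902
  ψ = 0.902: g = -0.0025, g' = -1.486 → ψ = 0.900
Converged at ψ = 0.900.
Then V = ψ·F = 0.8998·486.1 = 437.4 mol/h and L = F − V = 48.7 mol/h.

L = 48.7 mol/h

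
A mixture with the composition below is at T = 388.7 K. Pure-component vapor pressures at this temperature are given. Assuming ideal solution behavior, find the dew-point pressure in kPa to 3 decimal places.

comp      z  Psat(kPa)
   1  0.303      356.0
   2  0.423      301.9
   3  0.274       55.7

Pdew = 139.442 kPa

At the dew point ψ → 1, so Σzᵢ/Kᵢ = 1 with Kᵢ = Pᵢˢᵃᵗ/P ⇒ 1/P = Σzᵢ/Pᵢˢᵃᵗ.
1/P = 0.303/356.0 + 0.423/301.9 + 0.274/55.7 = 0.007171 ⇒ P = 139.442 kPa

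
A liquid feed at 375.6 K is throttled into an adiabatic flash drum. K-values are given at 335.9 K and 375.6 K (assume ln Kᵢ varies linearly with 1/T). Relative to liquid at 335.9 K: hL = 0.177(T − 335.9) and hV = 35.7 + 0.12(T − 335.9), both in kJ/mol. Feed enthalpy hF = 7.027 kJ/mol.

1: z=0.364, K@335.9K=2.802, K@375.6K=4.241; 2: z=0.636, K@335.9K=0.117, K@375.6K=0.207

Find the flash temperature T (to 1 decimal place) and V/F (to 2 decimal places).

Adiabatic flash: solve Rachford–Rice at each trial T, then check hF = ψ·hV(T) + (1−ψ)·hL(T).
  T = 335.9 K: K = (2.802, 0.117), RR gives ψ = 0.059, H_out = 2.117 kJ/mol
  T = 375.6 K: K = (4.241, 0.207), RR gives ψ = 0.263, H_out = 15.814 kJ/mol
  T = 355.8 K: K = (3.489, 0.158), RR gives ψ = 0.177, H_out = 9.637 kJ/mol
  T = 345.9 K: K = (3.138, 0.137), RR gives ψ = 0.124, H_out = 6.135 kJ/mol
  T = 350.9 K: K = (3.313, 0.147), RR gives ψ = 0.152, H_out = 7.951 kJ/mol
  T = 348.4 K: K = (3.225, 0.142), RR gives ψ = 0.138, H_out = 7.056 kJ/mol
  T = 347.1 K: K = (3.180, 0.139), RR gives ψ = 0.131, H_out = 6.580 kJ/mol
Linear interpolation between T = 347.1 (H_out = 6.580) and T = 348.4 (H_out = 7.056) on hF = 7.027 gives T ≈ 348.3 K, at which ψ = 0.14.

T = 348.3 K, V/F = 0.14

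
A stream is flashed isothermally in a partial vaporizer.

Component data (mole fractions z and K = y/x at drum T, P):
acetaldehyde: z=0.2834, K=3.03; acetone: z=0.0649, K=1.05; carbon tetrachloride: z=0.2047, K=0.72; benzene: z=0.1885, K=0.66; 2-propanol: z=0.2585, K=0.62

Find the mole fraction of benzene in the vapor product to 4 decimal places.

Material balance + equilibrium reduce to Σ zᵢ(Kᵢ−1)/(1+β(Kᵢ−1)) = 0.
Check two-phase: ΣzᵢKᵢ = 1.3589 > 1 and Σzᵢ/Kᵢ = 1.1422 > 1, so g(0) = 0.3589 > 0 and g(1) = -0.1422 < 0.
Newton iteration, β⁰ = 0.43:
  β = 0.4300: g = 0.05271, g' = -0.4371 → β = 0.5506
  β = 0.5506: g = 0.00399, g' = -0.3757 → β = 0.5612
  β = 0.5612: g = 0.00002, g' = -0.3715 → β = 0.5613
Converged at β = 0.5613.
Compositions from xᵢ = zᵢ/(1+β(Kᵢ−1)), yᵢ = Kᵢxᵢ:
  acetaldehyde: x = 0.1325, y = 0.4014
  acetone: x = 0.0631, y = 0.0663
  carbon tetrachloride: x = 0.2429, y = 0.1749
  benzene: x = 0.2330, y = 0.1538
  2-propanol: x = 0.3286, y = 0.2037

y_benzene = 0.1538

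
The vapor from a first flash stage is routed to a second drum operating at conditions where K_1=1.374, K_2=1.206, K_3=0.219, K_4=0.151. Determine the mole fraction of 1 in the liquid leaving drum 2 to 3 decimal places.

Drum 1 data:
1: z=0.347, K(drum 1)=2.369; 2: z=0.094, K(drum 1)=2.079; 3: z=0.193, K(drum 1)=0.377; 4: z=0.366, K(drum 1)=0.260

x_1 (drum 2) = 0.560

Drum 1:
Let ψ₁ = V/F and solve Σ zᵢ(Kᵢ−1)/(1+ψ₁(Kᵢ−1)) = 0.
Check two-phase: ΣzᵢKᵢ = 1.185 > 1 and Σzᵢ/Kᵢ = 2.111 > 1, so g(0) = 0.185 > 0 and g(1) = -1.111 < 0.
Newton–Raphson from ψ₁ = 0.5:
  ψ₁ = 0.500: g = -0.2567, g' = -0.938 → ψ₁ = 0.226
  ψ₁ = 0.226: g = -0.0212, g' = -0.840 → ψ₁ = 0.201
Converged at ψ₁ = 0.201.
Drum-1 compositions:
  1: x = 0.272, y = 0.644
  2: x = 0.077, y = 0.161
  3: x = 0.221, y = 0.083
  4: x = 0.430, y = 0.112
Drum-2 feed = drum-1 vapor: z₂ = (0.6444, 0.1606, 0.0832, 0.1118).
Drum 2:
Material balance + equilibrium reduce to Σ zᵢ(Kᵢ−1)/(1+ψ₂(Kᵢ−1)) = 0.
Check two-phase: ΣzᵢKᵢ = 1.114 > 1 and Σzᵢ/Kᵢ = 1.723 > 1, so g(0) = 0.114 > 0 and g(1) = -0.723 < 0.
Iterate (Newton) starting at ψ₂ = 0.5:
  ψ₂ = 0.500: g = -0.0385, g' = -0.450 → ψ₂ = 0.414
  ψ₂ = 0.414: g = -0.0033, g' = -0.376 → ψ₂ = 0.405
Converged at ψ₂ = 0.405.
  1: x = 0.560, y = 0.769
  2: x = 0.148, y = 0.179
  3: x = 0.122, y = 0.027
  4: x = 0.170, y = 0.026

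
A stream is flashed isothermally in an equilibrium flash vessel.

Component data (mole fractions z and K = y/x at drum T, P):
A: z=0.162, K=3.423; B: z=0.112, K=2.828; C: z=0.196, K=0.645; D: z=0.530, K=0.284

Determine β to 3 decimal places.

Rachford–Rice: g(β) = Σ zᵢ(Kᵢ−1)/(1+β(Kᵢ−1)) = 0.
g(0) = ΣzᵢKᵢ − 1 = 0.148 and g(1) = 1 − Σzᵢ/Kᵢ = -1.257, so a root lies in (0, 1).
Newton iteration, β⁰ = 0.5:
  β = 0.500: g = -0.3912, g' = -0.992 → β = 0.106
  β = 0.106: g = 0.0012, g' = -1.210 → β = 0.107
Converged at β = 0.107.

β = 0.107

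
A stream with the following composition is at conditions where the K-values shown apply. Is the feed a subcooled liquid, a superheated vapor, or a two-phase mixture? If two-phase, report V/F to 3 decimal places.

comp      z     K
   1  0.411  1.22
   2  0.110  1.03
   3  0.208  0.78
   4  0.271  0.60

subcooled liquid

ΣzᵢKᵢ = 0.940; Σzᵢ/Kᵢ = 1.162.
Since ΣzᵢKᵢ < 1 the mixture is below its bubble point — single liquid phase.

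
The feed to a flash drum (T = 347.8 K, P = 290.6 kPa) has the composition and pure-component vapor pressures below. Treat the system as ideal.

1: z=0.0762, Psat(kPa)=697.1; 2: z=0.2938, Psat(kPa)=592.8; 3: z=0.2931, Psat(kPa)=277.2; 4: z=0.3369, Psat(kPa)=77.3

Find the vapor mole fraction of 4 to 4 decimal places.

y_4 = 0.1106

Raoult's law: Kᵢ = Pᵢˢᵃᵗ/P = Pᵢˢᵃᵗ/290.6.
  K_1 = 697.1/290.6 = 2.398830, K_2 = 592.8/290.6 = 2.039917, K_3 = 277.2/290.6 = 0.953889, K_4 = 77.3/290.6 = 0.266001
Iterate (Newton) starting at ψ = 0.5:
  ψ = 0.5000: g = -0.14076, g' = -0.6428 → ψ = 0.2810
  ψ = 0.2810: g = -0.01230, g' = -0.5558 → ψ = 0.2589
Converged at ψ = 0.2589.
Compositions from xᵢ = zᵢ/(1+ψ(Kᵢ−1)), yᵢ = Kᵢxᵢ:
  1: x = 0.0559, y = 0.1342
  2: x = 0.2315, y = 0.4722
  3: x = 0.2966, y = 0.2830
  4: x = 0.4159, y = 0.1106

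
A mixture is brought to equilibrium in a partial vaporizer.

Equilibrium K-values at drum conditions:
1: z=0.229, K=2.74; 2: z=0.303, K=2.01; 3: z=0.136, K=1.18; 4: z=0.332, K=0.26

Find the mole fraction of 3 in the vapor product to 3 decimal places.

Material balance + equilibrium reduce to Σ zᵢ(Kᵢ−1)/(1+ψ(Kᵢ−1)) = 0.
Feasibility: ΣzᵢKᵢ = 1.483, Σzᵢ/Kᵢ = 1.627 — both > 1, two phases present.
Newton–Raphson from ψ = 0.36:
  ψ = 0.360: g = 0.1575, g' = -0.770 → ψ = 0.565
  ψ = 0.565: g = -0.0038, g' = -0.842 → ψ = 0.560
Converged at ψ = 0.560.
Compositions from xᵢ = zᵢ/(1+ψ(Kᵢ−1)), yᵢ = Kᵢxᵢ:
  1: x = 0.116, y = 0.318
  2: x = 0.194, y = 0.389
  3: x = 0.124, y = 0.146
  4: x = 0.567, y = 0.147

y_3 = 0.146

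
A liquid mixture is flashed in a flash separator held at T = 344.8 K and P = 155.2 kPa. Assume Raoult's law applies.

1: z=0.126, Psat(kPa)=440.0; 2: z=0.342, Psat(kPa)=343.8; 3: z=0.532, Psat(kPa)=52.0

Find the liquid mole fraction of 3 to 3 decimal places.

Raoult's law: Kᵢ = Pᵢˢᵃᵗ/P = Pᵢˢᵃᵗ/155.2.
  K_1 = 440.0/155.2 = 2.83505, K_2 = 343.8/155.2 = 2.21521, K_3 = 52.0/155.2 = 0.33505
Rachford–Rice: g(V/F) = Σ zᵢ(Kᵢ−1)/(1+V/F(Kᵢ−1)) = 0.
Feasibility: ΣzᵢKᵢ = 1.293, Σzᵢ/Kᵢ = 1.787 — both > 1, two phases present.
Newton iteration, V/F⁰ = 0.67:
  V/F = 0.670: g = -0.3052, g' = -1.004 → V/F = 0.366
  V/F = 0.366: g = -0.0416, g' = -0.805 → V/F = 0.314
Converged at V/F = 0.314.
Compositions from xᵢ = zᵢ/(1+V/F(Kᵢ−1)), yᵢ = Kᵢxᵢ:
  1: x = 0.080, y = 0.226
  2: x = 0.247, y = 0.548
  3: x = 0.673, y = 0.225

x_3 = 0.673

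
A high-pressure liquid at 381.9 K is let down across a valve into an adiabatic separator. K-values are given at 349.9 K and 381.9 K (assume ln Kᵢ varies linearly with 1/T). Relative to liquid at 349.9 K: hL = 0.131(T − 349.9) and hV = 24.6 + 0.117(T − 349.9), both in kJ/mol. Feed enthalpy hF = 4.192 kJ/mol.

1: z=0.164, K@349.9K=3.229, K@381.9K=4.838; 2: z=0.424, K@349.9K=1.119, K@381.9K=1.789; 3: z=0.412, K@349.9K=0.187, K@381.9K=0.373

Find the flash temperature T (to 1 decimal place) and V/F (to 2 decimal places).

Adiabatic flash: solve Rachford–Rice at each trial T, then check hF = ψ·hV(T) + (1−ψ)·hL(T).
  T = 349.9 K: K = (3.229, 1.119, 0.187), RR gives ψ = 0.082, H_out = 2.021 kJ/mol
  T = 381.9 K: K = (4.838, 1.789, 0.373), RR gives ψ = 0.605, H_out = 18.795 kJ/mol
  T = 365.9 K: K = (3.988, 1.429, 0.268), RR gives ψ = 0.341, H_out = 10.400 kJ/mol
  T = 357.9 K: K = (3.597, 1.268, 0.225), RR gives ψ = 0.212, H_out = 6.242 kJ/mol
  T = 353.9 K: K = (3.410, 1.192, 0.205), RR gives ψ = 0.147, H_out = 4.141 kJ/mol
  T = 355.9 K: K = (3.503, 1.230, 0.215), RR gives ψ = 0.180, H_out = 5.194 kJ/mol
Linear interpolation between T = 353.9 (H_out = 4.141) and T = 355.9 (H_out = 5.194) on hF = 4.192 gives T ≈ 354.0 K, at which ψ = 0.15.

T = 354.0 K, V/F = 0.15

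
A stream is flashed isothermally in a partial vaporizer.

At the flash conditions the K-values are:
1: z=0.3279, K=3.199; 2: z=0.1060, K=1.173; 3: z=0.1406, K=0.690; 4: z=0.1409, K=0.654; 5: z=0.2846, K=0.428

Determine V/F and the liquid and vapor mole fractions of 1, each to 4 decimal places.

Rachford–Rice: g(V/F) = Σ zᵢ(Kᵢ−1)/(1+V/F(Kᵢ−1)) = 0.
Feasibility: ΣzᵢKᵢ = 1.4843, Σzᵢ/Kᵢ = 1.2770 — both > 1, two phases present.
Newton–Raphson from V/F = 0.5:
  V/F = 0.5000: g = 0.02179, g' = -0.5886 → V/F = 0.5370
  V/F = 0.5370: g = 0.00027, g' = -0.5749 → V/F = 0.5375
Converged at V/F = 0.5375.
Compositions from xᵢ = zᵢ/(1+V/F(Kᵢ−1)), yᵢ = Kᵢxᵢ:
  1: x = 0.1503, y = 0.4807
  2: x = 0.0970, y = 0.1138
  3: x = 0.1687, y = 0.1164
  4: x = 0.1731, y = 0.1132
  5: x = 0.4109, y = 0.1759

V/F = 0.5375, x_1 = 0.1503, y_1 = 0.4807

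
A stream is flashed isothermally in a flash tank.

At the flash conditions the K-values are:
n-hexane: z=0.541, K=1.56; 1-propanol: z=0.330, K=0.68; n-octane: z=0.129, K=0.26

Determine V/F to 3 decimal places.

Newton–Raphson from V/F = 0.33:
  V/F = 0.330: g = 0.0113, g' = -0.287 → V/F = 0.370
  V/F = 0.370: g = -0.0001, g' = -0.294 → V/F = 0.369
Converged at V/F = 0.369.

V/F = 0.369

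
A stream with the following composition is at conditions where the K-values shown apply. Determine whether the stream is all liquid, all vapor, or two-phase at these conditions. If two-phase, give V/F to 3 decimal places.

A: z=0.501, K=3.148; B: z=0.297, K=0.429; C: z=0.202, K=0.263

two-phase, V/F = 0.546

ΣzᵢKᵢ = 1.758; Σzᵢ/Kᵢ = 1.620.
Both exceed 1, so a two-phase solution exists.
Newton iteration, ψ⁰ = 0.66:
  ψ = 0.660: g = -0.1169, g' = -1.061 → ψ = 0.550
  ψ = 0.550: g = -0.0041, g' = -1.002 → ψ = 0.546
Converged at ψ = 0.546.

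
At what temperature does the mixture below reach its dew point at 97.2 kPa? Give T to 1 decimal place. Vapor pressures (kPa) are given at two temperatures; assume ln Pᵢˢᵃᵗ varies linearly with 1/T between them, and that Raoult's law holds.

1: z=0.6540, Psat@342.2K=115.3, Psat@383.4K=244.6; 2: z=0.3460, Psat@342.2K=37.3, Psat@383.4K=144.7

T = 355.0 K

Dew-point temperature: Σzᵢ·P/Pᵢˢᵃᵗ(T) = 1. Interpolate ln Pᵢˢᵃᵗ = aᵢ + bᵢ/T.
  T = 342.2 K: ΣzᵢP/Pᵢˢᵃᵗ = 1.4530
  T = 383.4 K: ΣzᵢP/Pᵢˢᵃᵗ = 0.4923
  T = 362.8 K: ΣzᵢP/Pᵢˢᵃᵗ = 0.8110
  T = 352.5 K: ΣzᵢP/Pᵢˢᵃᵗ = 1.0730
  T = 357.6 K: ΣzᵢP/Pᵢˢᵃᵗ = 0.9316
  T = 355.1 K: ΣzᵢP/Pᵢˢᵃᵗ = 0.9977
Interpolating between 352.5 K and 355.1 K gives T ≈ 355.0 K.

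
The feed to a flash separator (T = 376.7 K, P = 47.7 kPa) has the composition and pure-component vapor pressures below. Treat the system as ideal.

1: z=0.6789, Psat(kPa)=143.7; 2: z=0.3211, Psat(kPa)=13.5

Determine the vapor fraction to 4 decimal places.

ψ = 0.7873

Raoult's law: Kᵢ = Pᵢˢᵃᵗ/P = Pᵢˢᵃᵗ/47.7.
  K_1 = 143.7/47.7 = 3.012579, K_2 = 13.5/47.7 = 0.283019
Let ψ = V/F and solve Σ zᵢ(Kᵢ−1)/(1+ψ(Kᵢ−1)) = 0.
g(0) = ΣzᵢKᵢ − 1 = 1.1361 and g(1) = 1 − Σzᵢ/Kᵢ = -0.3599, so a root lies in (0, 1).
Binary case is linear: z₁(K₁−1)(1+ψ(K₂−1)) + z₂(K₂−1)(1+ψ(K₁−1)) = 0
⇒ ψ = [z₁(K₁−1)+z₂(K₂−1)] / [−(K₁−1)(K₂−1)] = 1.13612/1.44298 = 0.7873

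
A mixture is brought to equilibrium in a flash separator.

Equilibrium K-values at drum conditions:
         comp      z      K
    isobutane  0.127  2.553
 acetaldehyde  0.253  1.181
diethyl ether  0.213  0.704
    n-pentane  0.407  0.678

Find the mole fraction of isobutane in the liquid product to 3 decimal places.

Newton iteration, ψ⁰ = 0.5:
  ψ = 0.500: g = -0.0772, g' = -0.190 → ψ = 0.093
  ψ = 0.093: g = 0.0174, g' = -0.306 → ψ = 0.150
  ψ = 0.150: g = 0.0009, g' = -0.276 → ψ = 0.153
Converged at ψ = 0.153.
Compositions from xᵢ = zᵢ/(1+ψ(Kᵢ−1)), yᵢ = Kᵢxᵢ:
  isobutane: x = 0.103, y = 0.262
  acetaldehyde: x = 0.246, y = 0.291
  diethyl ether: x = 0.223, y = 0.157
  n-pentane: x = 0.428, y = 0.290

x_isobutane = 0.103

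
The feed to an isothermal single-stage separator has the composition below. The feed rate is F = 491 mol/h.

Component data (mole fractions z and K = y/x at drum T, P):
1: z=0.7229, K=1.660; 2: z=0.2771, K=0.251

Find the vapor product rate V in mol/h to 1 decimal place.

V = 267.7 mol/h

Let ψ = V/F and solve Σ zᵢ(Kᵢ−1)/(1+ψ(Kᵢ−1)) = 0.
Check two-phase: ΣzᵢKᵢ = 1.2696 > 1 and Σzᵢ/Kᵢ = 1.5395 > 1, so g(0) = 0.2696 > 0 and g(1) = -0.5395 < 0.
Binary case is linear: z₁(K₁−1)(1+ψ(K₂−1)) + z₂(K₂−1)(1+ψ(K₁−1)) = 0
⇒ ψ = [z₁(K₁−1)+z₂(K₂−1)] / [−(K₁−1)(K₂−1)] = 0.26957/0.49434 = 0.5453
Then V = ψ·F = 0.5453·491 = 267.7 mol/h and L = F − V = 223.3 mol/h.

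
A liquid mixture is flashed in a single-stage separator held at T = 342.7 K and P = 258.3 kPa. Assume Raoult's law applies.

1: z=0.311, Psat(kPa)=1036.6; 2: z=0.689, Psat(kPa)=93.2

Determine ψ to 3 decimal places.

ψ = 0.258

Raoult's law: Kᵢ = Pᵢˢᵃᵗ/P = Pᵢˢᵃᵗ/258.3.
  K_1 = 1036.6/258.3 = 4.01316, K_2 = 93.2/258.3 = 0.36082
Binary case is linear: z₁(K₁−1)(1+ψ(K₂−1)) + z₂(K₂−1)(1+ψ(K₁−1)) = 0
⇒ ψ = [z₁(K₁−1)+z₂(K₂−1)] / [−(K₁−1)(K₂−1)] = 0.4967/1.9260 = 0.258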